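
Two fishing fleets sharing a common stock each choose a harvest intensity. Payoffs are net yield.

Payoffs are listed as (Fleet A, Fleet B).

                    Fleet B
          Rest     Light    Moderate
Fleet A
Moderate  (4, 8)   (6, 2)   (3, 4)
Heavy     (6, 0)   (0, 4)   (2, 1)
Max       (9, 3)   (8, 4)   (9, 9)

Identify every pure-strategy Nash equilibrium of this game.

The unique pure-strategy Nash equilibrium is (Max, Moderate).

(Moderate, Rest): Fleet A can switch to Heavy (4 → 6). Not NE.
(Moderate, Light): Fleet A can switch to Max (6 → 8). Not NE.
(Moderate, Moderate): Fleet A can switch to Max (3 → 9). Not NE.
(Heavy, Rest): Fleet A can switch to Max (6 → 9). Not NE.
(Heavy, Light): Fleet A can switch to Moderate (0 → 6). Not NE.
(Heavy, Moderate): Fleet A can switch to Moderate (2 → 3). Not NE.
(Max, Moderate): Fleet A gets 9, best alternative 3; Fleet B gets 9, best alternative 4. No profitable deviation — NE.
(The remaining 2 profiles each have a profitable deviation by the same check.)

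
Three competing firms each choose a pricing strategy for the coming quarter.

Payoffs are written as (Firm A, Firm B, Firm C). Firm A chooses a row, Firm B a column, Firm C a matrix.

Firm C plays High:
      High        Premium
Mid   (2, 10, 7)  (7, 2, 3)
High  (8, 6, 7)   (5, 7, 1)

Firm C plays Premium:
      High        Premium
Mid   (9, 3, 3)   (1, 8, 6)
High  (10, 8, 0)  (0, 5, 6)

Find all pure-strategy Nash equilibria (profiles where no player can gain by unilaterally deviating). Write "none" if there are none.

(Mid, Premium, Premium)

Firm A against (High, High): payoffs 2, 8 → best response High.
Firm A against (High, Premium): payoffs 9, 10 → best response High.
Firm A against (Premium, High): payoffs 7, 5 → best response Mid.
Firm A against (Premium, Premium): payoffs 1, 0 → best response Mid.
Firm B against (Mid, High): payoffs 10, 2 → best response High.
Firm B against (Mid, Premium): payoffs 3, 8 → best response Premium.
Firm B against (High, High): payoffs 6, 7 → best response Premium.
Firm B against (High, Premium): payoffs 8, 5 → best response High.
Firm C against (Mid, High): payoffs 7, 3 → best response High.
Firm C against (Mid, Premium): payoffs 3, 6 → best response Premium.
Firm C against (High, High): payoffs 7, 0 → best response High.
Firm C against (High, Premium): payoffs 1, 6 → best response Premium.
Mutual best responses: (Mid, Premium, Premium).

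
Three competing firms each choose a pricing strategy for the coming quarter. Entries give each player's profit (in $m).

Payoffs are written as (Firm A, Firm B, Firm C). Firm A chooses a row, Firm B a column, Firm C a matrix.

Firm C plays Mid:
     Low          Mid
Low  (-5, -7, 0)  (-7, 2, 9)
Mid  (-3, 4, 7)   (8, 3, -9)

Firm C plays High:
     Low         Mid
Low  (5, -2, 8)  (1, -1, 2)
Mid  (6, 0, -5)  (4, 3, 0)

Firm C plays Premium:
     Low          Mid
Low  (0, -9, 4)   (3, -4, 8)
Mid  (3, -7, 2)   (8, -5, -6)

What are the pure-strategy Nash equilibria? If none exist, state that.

(Mid, Low, Mid), (Mid, Mid, High)

For each player, find the best response to each opponent profile; mutual best responses are the pure NE.
Firm A against (Low, Mid): payoffs -5, -3 → best response Mid.
Firm A against (Low, High): payoffs 5, 6 → best response Mid.
Firm A against (Low, Premium): payoffs 0, 3 → best response Mid.
Firm A against (Mid, Mid): payoffs -7, 8 → best response Mid.
Firm A against (Mid, High): payoffs 1, 4 → best response Mid.
Firm A against (Mid, Premium): payoffs 3, 8 → best response Mid.
Firm B against (Low, Mid): payoffs -7, 2 → best response Mid.
Firm B against (Low, High): payoffs -2, -1 → best response Mid.
Firm B against (Low, Premium): payoffs -9, -4 → best response Mid.
Firm B against (Mid, Mid): payoffs 4, 3 → best response Low.
Firm B against (Mid, High): payoffs 0, 3 → best response Mid.
Firm B against (Mid, Premium): payoffs -7, -5 → best response Mid.
Firm C against (Low, Low): payoffs 0, 8, 4 → best response High.
Firm C against (Low, Mid): payoffs 9, 2, 8 → best response Mid.
Firm C against (Mid, Low): payoffs 7, -5, 2 → best response Mid.
Firm C against (Mid, Mid): payoffs -9, 0, -6 → best response High.
Mutual best responses: (Mid, Low, Mid); (Mid, Mid, High).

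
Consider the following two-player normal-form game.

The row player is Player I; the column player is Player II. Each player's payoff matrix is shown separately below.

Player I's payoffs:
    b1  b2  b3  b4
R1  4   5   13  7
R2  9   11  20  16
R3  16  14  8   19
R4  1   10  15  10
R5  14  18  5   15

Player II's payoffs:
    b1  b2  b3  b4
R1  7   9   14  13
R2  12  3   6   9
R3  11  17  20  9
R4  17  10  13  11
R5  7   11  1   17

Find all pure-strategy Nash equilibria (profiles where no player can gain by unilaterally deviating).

none

(R1, b1): Player I can switch to R2 (4 → 9). Not NE.
(R1, b2): Player I can switch to R2 (5 → 11). Not NE.
(R1, b3): Player I can switch to R2 (13 → 20). Not NE.
(R1, b4): Player I can switch to R2 (7 → 16). Not NE.
(R2, b1): Player I can switch to R3 (9 → 16). Not NE.
(R2, b2): Player I can switch to R3 (11 → 14). Not NE.
(R2, b3): Player II can switch to b1 (6 → 12). Not NE.
(R2, b4): Player I can switch to R3 (16 → 19). Not NE.
(R3, b1): Player II can switch to b2 (11 → 17). Not NE.
(R3, b2): Player I can switch to R5 (14 → 18). Not NE.
(The remaining 10 profiles each have a profitable deviation by the same check.)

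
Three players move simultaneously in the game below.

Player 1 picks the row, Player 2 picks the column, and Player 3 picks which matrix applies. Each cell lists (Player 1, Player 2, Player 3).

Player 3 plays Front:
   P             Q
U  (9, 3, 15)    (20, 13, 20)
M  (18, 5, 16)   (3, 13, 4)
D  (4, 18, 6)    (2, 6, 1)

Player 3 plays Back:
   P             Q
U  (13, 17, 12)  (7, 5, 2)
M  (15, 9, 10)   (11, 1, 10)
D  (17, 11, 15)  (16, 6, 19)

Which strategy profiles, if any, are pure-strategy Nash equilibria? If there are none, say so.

Mark each player's best response to every combination of opponents' strategies; a profile where every player is best-responding is a pure Nash equilibrium.
Player 1 against (P, Front): payoffs 9, 18, 4 → best response M.
Player 1 against (P, Back): payoffs 13, 15, 17 → best response D.
Player 1 against (Q, Front): payoffs 20, 3, 2 → best response U.
Player 1 against (Q, Back): payoffs 7, 11, 16 → best response D.
Player 2 against (U, Front): payoffs 3, 13 → best response Q.
Player 2 against (U, Back): payoffs 17, 5 → best response P.
Player 2 against (M, Front): payoffs 5, 13 → best response Q.
Player 2 against (M, Back): payoffs 9, 1 → best response P.
Player 2 against (D, Front): payoffs 18, 6 → best response P.
Player 2 against (D, Back): payoffs 11, 6 → best response P.
Player 3 against (U, P): payoffs 15, 12 → best response Front.
Player 3 against (U, Q): payoffs 20, 2 → best response Front.
Player 3 against (M, P): payoffs 16, 10 → best response Front.
Player 3 against (M, Q): payoffs 4, 10 → best response Back.
Player 3 against (D, P): payoffs 6, 15 → best response Back.
Player 3 against (D, Q): payoffs 1, 19 → best response Back.
Mutual best responses: (U, Q, Front); (D, P, Back).

(U, Q, Front); (D, P, Back)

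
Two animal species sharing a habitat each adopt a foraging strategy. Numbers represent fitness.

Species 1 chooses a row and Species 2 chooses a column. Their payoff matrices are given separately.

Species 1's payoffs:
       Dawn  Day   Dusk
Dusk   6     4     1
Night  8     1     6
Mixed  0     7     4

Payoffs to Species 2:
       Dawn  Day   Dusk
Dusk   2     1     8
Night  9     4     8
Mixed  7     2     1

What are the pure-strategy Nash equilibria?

The unique pure-strategy Nash equilibrium is (Night, Dawn).

Check each profile: it is a Nash equilibrium iff no player can strictly gain by switching unilaterally.
(Dusk, Dawn): Species 1 can switch to Night (6 → 8). Not NE.
(Dusk, Day): Species 1 can switch to Mixed (4 → 7). Not NE.
(Dusk, Dusk): Species 1 can switch to Night (1 → 6). Not NE.
(Night, Dawn): Species 1 gets 8, best alternative 6; Species 2 gets 9, best alternative 8. No profitable deviation — NE.
(Night, Day): Species 1 can switch to Dusk (1 → 4). Not NE.
(Night, Dusk): Species 2 can switch to Dawn (8 → 9). Not NE.
(Mixed, Dawn): Species 1 can switch to Dusk (0 → 6). Not NE.
(Mixed, Day): Species 2 can switch to Dawn (2 → 7). Not NE.
(Mixed, Dusk): Species 1 can switch to Night (4 → 6). Not NE.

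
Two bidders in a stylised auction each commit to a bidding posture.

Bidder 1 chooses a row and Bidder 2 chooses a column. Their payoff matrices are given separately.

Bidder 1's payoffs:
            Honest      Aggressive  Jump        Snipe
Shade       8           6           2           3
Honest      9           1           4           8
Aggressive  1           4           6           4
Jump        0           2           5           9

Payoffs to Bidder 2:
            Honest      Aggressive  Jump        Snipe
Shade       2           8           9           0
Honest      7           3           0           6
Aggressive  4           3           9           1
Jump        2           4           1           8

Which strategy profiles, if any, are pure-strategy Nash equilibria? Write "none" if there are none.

Bidder 1 against Honest: payoffs 8, 9, 1, 0 → best response Honest.
Bidder 1 against Aggressive: payoffs 6, 1, 4, 2 → best response Shade.
Bidder 1 against Jump: payoffs 2, 4, 6, 5 → best response Aggressive.
Bidder 1 against Snipe: payoffs 3, 8, 4, 9 → best response Jump.
Bidder 2 against Shade: payoffs 2, 8, 9, 0 → best response Jump.
Bidder 2 against Honest: payoffs 7, 3, 0, 6 → best response Honest.
Bidder 2 against Aggressive: payoffs 4, 3, 9, 1 → best response Jump.
Bidder 2 against Jump: payoffs 2, 4, 1, 8 → best response Snipe.
Mutual best responses: (Honest, Honest); (Aggressive, Jump); (Jump, Snipe).

Pure-strategy Nash equilibria: (Honest, Honest); (Aggressive, Jump); (Jump, Snipe)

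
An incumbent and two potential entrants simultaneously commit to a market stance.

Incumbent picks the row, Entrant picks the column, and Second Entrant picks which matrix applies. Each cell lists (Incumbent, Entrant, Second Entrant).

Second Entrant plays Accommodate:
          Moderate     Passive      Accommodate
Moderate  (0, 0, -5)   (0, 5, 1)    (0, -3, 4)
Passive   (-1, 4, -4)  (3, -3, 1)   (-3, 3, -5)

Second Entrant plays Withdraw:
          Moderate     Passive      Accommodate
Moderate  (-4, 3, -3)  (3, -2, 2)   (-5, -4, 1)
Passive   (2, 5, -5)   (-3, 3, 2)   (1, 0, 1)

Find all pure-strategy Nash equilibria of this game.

none

Check each profile: it is a Nash equilibrium iff no player can strictly gain by switching unilaterally.
(Moderate, Moderate, Accommodate): Entrant can switch to Passive (0 → 5). Not NE.
(Moderate, Moderate, Withdraw): Incumbent can switch to Passive (-4 → 2). Not NE.
(Moderate, Passive, Accommodate): Incumbent can switch to Passive (0 → 3). Not NE.
(Moderate, Passive, Withdraw): Entrant can switch to Moderate (-2 → 3). Not NE.
(Moderate, Accommodate, Accommodate): Entrant can switch to Moderate (-3 → 0). Not NE.
(Moderate, Accommodate, Withdraw): Incumbent can switch to Passive (-5 → 1). Not NE.
(Passive, Moderate, Accommodate): Incumbent can switch to Moderate (-1 → 0). Not NE.
(Passive, Moderate, Withdraw): Second Entrant can switch to Accommodate (-5 → -4). Not NE.
(Passive, Passive, Accommodate): Entrant can switch to Moderate (-3 → 4). Not NE.
(Passive, Passive, Withdraw): Incumbent can switch to Moderate (-3 → 3). Not NE.
(The remaining 2 profiles each have a profitable deviation by the same check.)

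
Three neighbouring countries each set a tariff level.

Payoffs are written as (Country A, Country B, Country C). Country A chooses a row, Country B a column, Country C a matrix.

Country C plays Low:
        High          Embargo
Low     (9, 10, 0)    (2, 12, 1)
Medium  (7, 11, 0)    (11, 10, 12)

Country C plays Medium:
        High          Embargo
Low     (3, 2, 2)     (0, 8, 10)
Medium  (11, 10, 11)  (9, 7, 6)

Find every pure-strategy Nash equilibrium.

Pure NE: (Medium, High, Medium)

(Low, High, Low): Country B can switch to Embargo (10 → 12). Not NE.
(Low, High, Medium): Country A can switch to Medium (3 → 11). Not NE.
(Low, Embargo, Low): Country A can switch to Medium (2 → 11). Not NE.
(Low, Embargo, Medium): Country A can switch to Medium (0 → 9). Not NE.
(Medium, High, Low): Country A can switch to Low (7 → 9). Not NE.
(Medium, High, Medium): Country A gets 11, best alternative 3; Country B gets 10, best alternative 7; Country C gets 11, best alternative 0. No profitable deviation — NE.
(Medium, Embargo, Low): Country B can switch to High (10 → 11). Not NE.
(Medium, Embargo, Medium): Country B can switch to High (7 → 10). Not NE.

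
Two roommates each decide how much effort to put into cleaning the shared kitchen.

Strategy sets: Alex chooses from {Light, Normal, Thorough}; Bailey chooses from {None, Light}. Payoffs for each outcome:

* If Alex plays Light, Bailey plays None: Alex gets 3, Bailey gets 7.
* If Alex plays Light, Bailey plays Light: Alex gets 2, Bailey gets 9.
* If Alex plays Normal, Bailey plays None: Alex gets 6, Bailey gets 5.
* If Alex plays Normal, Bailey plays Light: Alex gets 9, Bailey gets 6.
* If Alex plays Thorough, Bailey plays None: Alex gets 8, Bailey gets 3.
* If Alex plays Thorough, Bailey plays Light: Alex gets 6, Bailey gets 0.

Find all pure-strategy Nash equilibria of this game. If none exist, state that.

The pure Nash equilibria are (Normal, Light); (Thorough, None).

Check each profile: it is a Nash equilibrium iff no player can strictly gain by switching unilaterally.
(Light, None): Alex can switch to Normal (3 → 6). Not NE.
(Light, Light): Alex can switch to Normal (2 → 9). Not NE.
(Normal, None): Alex can switch to Thorough (6 → 8). Not NE.
(Normal, Light): Alex gets 9, best alternative 6; Bailey gets 6, best alternative 5. No profitable deviation — NE.
(Thorough, None): Alex gets 8, best alternative 6; Bailey gets 3, best alternative 0. No profitable deviation — NE.
(Thorough, Light): Alex can switch to Normal (6 → 9). Not NE.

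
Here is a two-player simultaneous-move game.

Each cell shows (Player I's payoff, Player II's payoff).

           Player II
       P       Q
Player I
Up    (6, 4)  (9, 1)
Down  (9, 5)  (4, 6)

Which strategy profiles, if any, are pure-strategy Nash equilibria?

none

Check each profile: it is a Nash equilibrium iff no player can strictly gain by switching unilaterally.
(Up, P): Player I can switch to Down (6 → 9). Not NE.
(Up, Q): Player II can switch to P (1 → 4). Not NE.
(Down, P): Player II can switch to Q (5 → 6). Not NE.
(Down, Q): Player I can switch to Up (4 → 9). Not NE.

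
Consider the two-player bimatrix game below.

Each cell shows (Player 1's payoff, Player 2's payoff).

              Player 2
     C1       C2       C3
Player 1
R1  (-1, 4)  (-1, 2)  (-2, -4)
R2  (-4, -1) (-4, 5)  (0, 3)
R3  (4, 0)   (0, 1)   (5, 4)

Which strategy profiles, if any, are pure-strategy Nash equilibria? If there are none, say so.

The unique pure-strategy Nash equilibrium is (R3, C3).

Player 1 against C1: payoffs -1, -4, 4 → best response R3.
Player 1 against C2: payoffs -1, -4, 0 → best response R3.
Player 1 against C3: payoffs -2, 0, 5 → best response R3.
Player 2 against R1: payoffs 4, 2, -4 → best response C1.
Player 2 against R2: payoffs -1, 5, 3 → best response C2.
Player 2 against R3: payoffs 0, 1, 4 → best response C3.
Mutual best responses: (R3, C3).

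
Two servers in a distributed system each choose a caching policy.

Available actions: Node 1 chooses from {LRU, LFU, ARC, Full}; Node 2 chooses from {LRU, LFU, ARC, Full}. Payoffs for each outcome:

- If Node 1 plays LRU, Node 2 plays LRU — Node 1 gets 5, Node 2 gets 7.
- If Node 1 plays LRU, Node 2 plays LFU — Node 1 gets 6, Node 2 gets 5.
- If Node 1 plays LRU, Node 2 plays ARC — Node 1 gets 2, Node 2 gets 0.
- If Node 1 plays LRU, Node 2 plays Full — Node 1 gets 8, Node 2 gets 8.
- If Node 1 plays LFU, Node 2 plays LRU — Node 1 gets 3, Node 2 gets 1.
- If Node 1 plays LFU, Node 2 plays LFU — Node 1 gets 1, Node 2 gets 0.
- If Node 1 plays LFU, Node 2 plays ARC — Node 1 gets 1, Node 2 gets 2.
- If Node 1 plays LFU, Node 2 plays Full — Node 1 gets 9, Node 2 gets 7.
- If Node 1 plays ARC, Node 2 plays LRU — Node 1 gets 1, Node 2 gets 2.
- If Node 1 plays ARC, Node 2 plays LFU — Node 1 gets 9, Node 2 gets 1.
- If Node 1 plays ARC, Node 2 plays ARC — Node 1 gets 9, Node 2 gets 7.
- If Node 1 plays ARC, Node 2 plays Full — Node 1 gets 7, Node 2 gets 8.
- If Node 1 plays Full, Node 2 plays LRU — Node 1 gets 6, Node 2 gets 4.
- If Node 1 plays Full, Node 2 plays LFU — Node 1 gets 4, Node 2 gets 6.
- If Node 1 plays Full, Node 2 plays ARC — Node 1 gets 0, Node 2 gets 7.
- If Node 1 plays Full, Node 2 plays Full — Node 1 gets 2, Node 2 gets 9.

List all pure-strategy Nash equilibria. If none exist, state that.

Node 1 against LRU: payoffs 5, 3, 1, 6 → best response Full.
Node 1 against LFU: payoffs 6, 1, 9, 4 → best response ARC.
Node 1 against ARC: payoffs 2, 1, 9, 0 → best response ARC.
Node 1 against Full: payoffs 8, 9, 7, 2 → best response LFU.
Node 2 against LRU: payoffs 7, 5, 0, 8 → best response Full.
Node 2 against LFU: payoffs 1, 0, 2, 7 → best response Full.
Node 2 against ARC: payoffs 2, 1, 7, 8 → best response Full.
Node 2 against Full: payoffs 4, 6, 7, 9 → best response Full.
Mutual best responses: (LFU, Full).

The unique pure-strategy Nash equilibrium is (LFU, Full).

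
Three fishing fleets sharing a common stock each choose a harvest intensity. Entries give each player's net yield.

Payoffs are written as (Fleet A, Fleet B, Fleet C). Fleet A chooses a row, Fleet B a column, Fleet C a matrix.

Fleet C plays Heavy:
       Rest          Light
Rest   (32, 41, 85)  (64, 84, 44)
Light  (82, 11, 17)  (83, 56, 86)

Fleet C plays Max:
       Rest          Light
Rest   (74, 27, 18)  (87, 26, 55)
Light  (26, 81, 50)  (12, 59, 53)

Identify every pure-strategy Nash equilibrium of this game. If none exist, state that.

Check each profile: it is a Nash equilibrium iff no player can strictly gain by switching unilaterally.
(Rest, Rest, Heavy): Fleet A can switch to Light (32 → 82). Not NE.
(Rest, Rest, Max): Fleet C can switch to Heavy (18 → 85). Not NE.
(Rest, Light, Heavy): Fleet A can switch to Light (64 → 83). Not NE.
(Rest, Light, Max): Fleet B can switch to Rest (26 → 27). Not NE.
(Light, Rest, Heavy): Fleet B can switch to Light (11 → 56). Not NE.
(Light, Rest, Max): Fleet A can switch to Rest (26 → 74). Not NE.
(Light, Light, Heavy): Fleet A gets 83, best alternative 64; Fleet B gets 56, best alternative 11; Fleet C gets 86, best alternative 53. No profitable deviation — NE.
(Light, Light, Max): Fleet A can switch to Rest (12 → 87). Not NE.

(Light, Light, Heavy)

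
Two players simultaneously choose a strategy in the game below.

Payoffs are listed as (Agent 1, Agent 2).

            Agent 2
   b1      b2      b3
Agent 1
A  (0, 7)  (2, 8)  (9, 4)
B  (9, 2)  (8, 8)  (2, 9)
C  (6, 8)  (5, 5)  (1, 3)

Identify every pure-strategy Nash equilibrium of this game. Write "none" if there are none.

Check each profile: it is a Nash equilibrium iff no player can strictly gain by switching unilaterally.
(A, b1): Agent 1 can switch to B (0 → 9). Not NE.
(A, b2): Agent 1 can switch to B (2 → 8). Not NE.
(A, b3): Agent 2 can switch to b1 (4 → 7). Not NE.
(B, b1): Agent 2 can switch to b2 (2 → 8). Not NE.
(B, b2): Agent 2 can switch to b3 (8 → 9). Not NE.
(B, b3): Agent 1 can switch to A (2 → 9). Not NE.
(The remaining 3 profiles each have a profitable deviation by the same check.)

No pure-strategy Nash equilibrium.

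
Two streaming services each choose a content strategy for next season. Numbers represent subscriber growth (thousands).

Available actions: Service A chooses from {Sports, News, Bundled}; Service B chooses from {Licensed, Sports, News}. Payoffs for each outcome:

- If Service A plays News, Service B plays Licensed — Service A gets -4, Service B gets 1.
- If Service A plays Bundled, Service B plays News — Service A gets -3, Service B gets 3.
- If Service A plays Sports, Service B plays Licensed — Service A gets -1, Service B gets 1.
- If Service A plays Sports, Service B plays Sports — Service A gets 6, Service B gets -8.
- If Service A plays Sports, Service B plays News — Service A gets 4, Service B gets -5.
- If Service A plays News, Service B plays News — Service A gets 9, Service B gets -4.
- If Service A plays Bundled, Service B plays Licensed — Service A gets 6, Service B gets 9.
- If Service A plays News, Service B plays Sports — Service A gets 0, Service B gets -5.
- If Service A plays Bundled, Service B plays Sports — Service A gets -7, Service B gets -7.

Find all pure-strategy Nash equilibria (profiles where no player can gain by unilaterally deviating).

Pure NE: (Bundled, Licensed)

For each player, find the best response to each opponent profile; mutual best responses are the pure NE.
Service A against Licensed: payoffs -1, -4, 6 → best response Bundled.
Service A against Sports: payoffs 6, 0, -7 → best response Sports.
Service A against News: payoffs 4, 9, -3 → best response News.
Service B against Sports: payoffs 1, -8, -5 → best response Licensed.
Service B against News: payoffs 1, -5, -4 → best response Licensed.
Service B against Bundled: payoffs 9, -7, 3 → best response Licensed.
Mutual best responses: (Bundled, Licensed).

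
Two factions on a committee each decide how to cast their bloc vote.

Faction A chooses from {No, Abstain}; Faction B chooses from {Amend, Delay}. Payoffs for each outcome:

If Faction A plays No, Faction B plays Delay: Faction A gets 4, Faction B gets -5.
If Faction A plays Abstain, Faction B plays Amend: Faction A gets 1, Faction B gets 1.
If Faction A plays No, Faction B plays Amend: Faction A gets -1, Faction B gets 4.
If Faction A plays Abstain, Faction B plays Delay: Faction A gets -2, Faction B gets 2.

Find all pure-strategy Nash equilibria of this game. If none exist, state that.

Faction A against Amend: payoffs -1, 1 → best response Abstain.
Faction A against Delay: payoffs 4, -2 → best response No.
Faction B against No: payoffs 4, -5 → best response Amend.
Faction B against Abstain: payoffs 1, 2 → best response Delay.
No profile is a mutual best response for all players.

none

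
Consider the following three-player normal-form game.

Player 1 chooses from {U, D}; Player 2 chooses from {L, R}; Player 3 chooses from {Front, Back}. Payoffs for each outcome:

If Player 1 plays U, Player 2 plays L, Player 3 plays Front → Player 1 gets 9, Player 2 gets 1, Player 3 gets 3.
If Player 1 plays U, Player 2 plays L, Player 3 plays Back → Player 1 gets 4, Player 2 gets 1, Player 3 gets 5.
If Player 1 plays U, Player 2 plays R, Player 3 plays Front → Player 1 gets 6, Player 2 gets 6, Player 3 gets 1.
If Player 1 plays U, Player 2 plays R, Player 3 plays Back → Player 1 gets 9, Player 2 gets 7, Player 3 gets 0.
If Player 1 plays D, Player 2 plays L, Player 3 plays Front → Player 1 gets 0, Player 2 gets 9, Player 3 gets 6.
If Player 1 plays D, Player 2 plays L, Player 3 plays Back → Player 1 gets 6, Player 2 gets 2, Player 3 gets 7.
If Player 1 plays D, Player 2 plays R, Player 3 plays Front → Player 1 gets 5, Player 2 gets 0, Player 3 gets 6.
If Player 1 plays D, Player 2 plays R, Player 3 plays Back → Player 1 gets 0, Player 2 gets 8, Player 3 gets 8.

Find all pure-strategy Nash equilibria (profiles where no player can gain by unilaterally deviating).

(U, L, Front): Player 2 can switch to R (1 → 6). Not NE.
(U, L, Back): Player 1 can switch to D (4 → 6). Not NE.
(U, R, Front): Player 1 gets 6, best alternative 5; Player 2 gets 6, best alternative 1; Player 3 gets 1, best alternative 0. No profitable deviation — NE.
(U, R, Back): Player 3 can switch to Front (0 → 1). Not NE.
(D, L, Front): Player 1 can switch to U (0 → 9). Not NE.
(D, L, Back): Player 2 can switch to R (2 → 8). Not NE.
(D, R, Front): Player 1 can switch to U (5 → 6). Not NE.
(D, R, Back): Player 1 can switch to U (0 → 9). Not NE.

(U, R, Front)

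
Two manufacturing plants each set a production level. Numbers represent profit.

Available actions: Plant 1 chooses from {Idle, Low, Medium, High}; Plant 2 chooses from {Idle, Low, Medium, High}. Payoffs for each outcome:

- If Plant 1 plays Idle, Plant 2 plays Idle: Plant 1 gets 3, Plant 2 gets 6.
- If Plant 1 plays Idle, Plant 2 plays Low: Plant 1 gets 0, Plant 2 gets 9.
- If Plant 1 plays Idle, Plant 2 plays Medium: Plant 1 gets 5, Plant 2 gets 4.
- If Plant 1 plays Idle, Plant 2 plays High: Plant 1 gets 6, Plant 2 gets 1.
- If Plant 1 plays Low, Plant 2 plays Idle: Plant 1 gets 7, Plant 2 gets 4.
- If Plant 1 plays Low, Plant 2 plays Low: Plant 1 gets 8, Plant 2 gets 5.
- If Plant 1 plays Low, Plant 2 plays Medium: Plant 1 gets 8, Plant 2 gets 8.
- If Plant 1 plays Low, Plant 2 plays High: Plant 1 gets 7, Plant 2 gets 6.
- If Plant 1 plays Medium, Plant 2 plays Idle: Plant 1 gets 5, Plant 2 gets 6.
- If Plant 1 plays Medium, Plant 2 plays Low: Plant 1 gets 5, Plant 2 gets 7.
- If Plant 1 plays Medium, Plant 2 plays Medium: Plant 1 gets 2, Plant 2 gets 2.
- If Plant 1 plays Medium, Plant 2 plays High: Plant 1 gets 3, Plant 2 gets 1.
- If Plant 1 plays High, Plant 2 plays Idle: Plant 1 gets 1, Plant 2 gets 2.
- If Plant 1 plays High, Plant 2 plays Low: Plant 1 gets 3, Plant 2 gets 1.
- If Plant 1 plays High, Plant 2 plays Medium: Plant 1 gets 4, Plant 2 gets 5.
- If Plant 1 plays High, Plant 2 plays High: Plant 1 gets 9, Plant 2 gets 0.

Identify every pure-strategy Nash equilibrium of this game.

(Low, Medium)

For each player, find the best response to each opponent profile; mutual best responses are the pure NE.
Plant 1 against Idle: payoffs 3, 7, 5, 1 → best response Low.
Plant 1 against Low: payoffs 0, 8, 5, 3 → best response Low.
Plant 1 against Medium: payoffs 5, 8, 2, 4 → best response Low.
Plant 1 against High: payoffs 6, 7, 3, 9 → best response High.
Plant 2 against Idle: payoffs 6, 9, 4, 1 → best response Low.
Plant 2 against Low: payoffs 4, 5, 8, 6 → best response Medium.
Plant 2 against Medium: payoffs 6, 7, 2, 1 → best response Low.
Plant 2 against High: payoffs 2, 1, 5, 0 → best response Medium.
Mutual best responses: (Low, Medium).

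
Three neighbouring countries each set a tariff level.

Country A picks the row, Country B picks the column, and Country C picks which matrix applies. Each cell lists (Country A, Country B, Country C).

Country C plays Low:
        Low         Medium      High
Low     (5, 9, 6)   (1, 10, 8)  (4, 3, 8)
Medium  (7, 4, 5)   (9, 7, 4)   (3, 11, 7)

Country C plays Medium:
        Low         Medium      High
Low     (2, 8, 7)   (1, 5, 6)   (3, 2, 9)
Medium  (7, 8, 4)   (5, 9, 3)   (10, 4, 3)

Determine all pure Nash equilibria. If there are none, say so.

This game has no pure Nash equilibrium.

Mark each player's best response to every combination of opponents' strategies; a profile where every player is best-responding is a pure Nash equilibrium.
Country A against (Low, Low): payoffs 5, 7 → best response Medium.
Country A against (Low, Medium): payoffs 2, 7 → best response Medium.
Country A against (Medium, Low): payoffs 1, 9 → best response Medium.
Country A against (Medium, Medium): payoffs 1, 5 → best response Medium.
Country A against (High, Low): payoffs 4, 3 → best response Low.
Country A against (High, Medium): payoffs 3, 10 → best response Medium.
Country B against (Low, Low): payoffs 9, 10, 3 → best response Medium.
Country B against (Low, Medium): payoffs 8, 5, 2 → best response Low.
Country B against (Medium, Low): payoffs 4, 7, 11 → best response High.
Country B against (Medium, Medium): payoffs 8, 9, 4 → best response Medium.
Country C against (Low, Low): payoffs 6, 7 → best response Medium.
Country C against (Low, Medium): payoffs 8, 6 → best response Low.
Country C against (Low, High): payoffs 8, 9 → best response Medium.
Country C against (Medium, Low): payoffs 5, 4 → best response Low.
Country C against (Medium, Medium): payoffs 4, 3 → best response Low.
Country C against (Medium, High): payoffs 7, 3 → best response Low.
No profile is a mutual best response for all players.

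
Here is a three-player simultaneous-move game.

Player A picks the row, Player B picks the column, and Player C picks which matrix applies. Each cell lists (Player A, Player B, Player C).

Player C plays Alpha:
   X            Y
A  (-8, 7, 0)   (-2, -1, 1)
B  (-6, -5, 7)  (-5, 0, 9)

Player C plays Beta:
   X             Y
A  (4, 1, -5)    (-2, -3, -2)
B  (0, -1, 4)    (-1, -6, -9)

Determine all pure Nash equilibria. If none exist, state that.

(A, X, Alpha): Player A can switch to B (-8 → -6). Not NE.
(A, X, Beta): Player C can switch to Alpha (-5 → 0). Not NE.
(A, Y, Alpha): Player B can switch to X (-1 → 7). Not NE.
(A, Y, Beta): Player A can switch to B (-2 → -1). Not NE.
(B, X, Alpha): Player B can switch to Y (-5 → 0). Not NE.
(B, X, Beta): Player A can switch to A (0 → 4). Not NE.
(B, Y, Alpha): Player A can switch to A (-5 → -2). Not NE.
(B, Y, Beta): Player B can switch to X (-6 → -1). Not NE.

There is no pure-strategy Nash equilibrium.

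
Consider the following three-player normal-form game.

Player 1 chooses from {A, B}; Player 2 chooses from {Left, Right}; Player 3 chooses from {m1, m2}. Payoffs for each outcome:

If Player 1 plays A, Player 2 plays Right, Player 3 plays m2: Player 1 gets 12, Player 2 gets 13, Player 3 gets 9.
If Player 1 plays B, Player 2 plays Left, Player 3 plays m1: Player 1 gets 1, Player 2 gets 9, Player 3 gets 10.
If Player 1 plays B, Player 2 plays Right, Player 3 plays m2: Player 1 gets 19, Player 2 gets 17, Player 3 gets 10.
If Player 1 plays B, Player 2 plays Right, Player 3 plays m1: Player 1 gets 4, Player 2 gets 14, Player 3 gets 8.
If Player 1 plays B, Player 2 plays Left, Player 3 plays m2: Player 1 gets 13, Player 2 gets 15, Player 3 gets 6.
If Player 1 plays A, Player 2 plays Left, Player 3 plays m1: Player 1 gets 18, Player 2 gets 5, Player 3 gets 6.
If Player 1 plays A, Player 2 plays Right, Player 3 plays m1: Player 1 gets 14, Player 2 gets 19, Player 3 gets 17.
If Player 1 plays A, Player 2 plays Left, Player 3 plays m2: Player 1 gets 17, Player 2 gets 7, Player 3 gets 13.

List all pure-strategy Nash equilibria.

For each strategy profile, look for a profitable unilateral deviation.
(A, Left, m1): Player 2 can switch to Right (5 → 19). Not NE.
(A, Left, m2): Player 2 can switch to Right (7 → 13). Not NE.
(A, Right, m1): Player 1 gets 14, best alternative 4; Player 2 gets 19, best alternative 5; Player 3 gets 17, best alternative 9. No profitable deviation — NE.
(A, Right, m2): Player 1 can switch to B (12 → 19). Not NE.
(B, Left, m1): Player 1 can switch to A (1 → 18). Not NE.
(B, Left, m2): Player 1 can switch to A (13 → 17). Not NE.
(B, Right, m1): Player 1 can switch to A (4 → 14). Not NE.
(B, Right, m2): Player 1 gets 19, best alternative 12; Player 2 gets 17, best alternative 15; Player 3 gets 10, best alternative 8. No profitable deviation — NE.

(A, Right, m1); (B, Right, m2)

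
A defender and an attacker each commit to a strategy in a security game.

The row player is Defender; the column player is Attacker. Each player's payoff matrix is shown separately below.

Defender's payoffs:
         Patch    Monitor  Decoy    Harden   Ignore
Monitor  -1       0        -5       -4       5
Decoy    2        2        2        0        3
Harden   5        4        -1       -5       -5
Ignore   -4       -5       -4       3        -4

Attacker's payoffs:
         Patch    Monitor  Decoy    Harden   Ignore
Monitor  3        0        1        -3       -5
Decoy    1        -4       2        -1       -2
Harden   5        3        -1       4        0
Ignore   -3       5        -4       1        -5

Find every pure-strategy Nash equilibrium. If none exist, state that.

Pure-strategy Nash equilibria: (Decoy, Decoy) and (Harden, Patch)

For each strategy profile, look for a profitable unilateral deviation.
(Monitor, Patch): Defender can switch to Decoy (-1 → 2). Not NE.
(Monitor, Monitor): Defender can switch to Decoy (0 → 2). Not NE.
(Monitor, Decoy): Defender can switch to Decoy (-5 → 2). Not NE.
(Monitor, Harden): Defender can switch to Decoy (-4 → 0). Not NE.
(Monitor, Ignore): Attacker can switch to Patch (-5 → 3). Not NE.
(Decoy, Patch): Defender can switch to Harden (2 → 5). Not NE.
(Decoy, Monitor): Defender can switch to Harden (2 → 4). Not NE.
(Decoy, Decoy): Defender gets 2, best alternative -1; Attacker gets 2, best alternative 1. No profitable deviation — NE.
(Decoy, Harden): Defender can switch to Ignore (0 → 3). Not NE.
(Decoy, Ignore): Defender can switch to Monitor (3 → 5). Not NE.
(Harden, Patch): Defender gets 5, best alternative 2; Attacker gets 5, best alternative 4. No profitable deviation — NE.
(Harden, Monitor): Attacker can switch to Patch (3 → 5). Not NE.
(The remaining 8 profiles each have a profitable deviation by the same check.)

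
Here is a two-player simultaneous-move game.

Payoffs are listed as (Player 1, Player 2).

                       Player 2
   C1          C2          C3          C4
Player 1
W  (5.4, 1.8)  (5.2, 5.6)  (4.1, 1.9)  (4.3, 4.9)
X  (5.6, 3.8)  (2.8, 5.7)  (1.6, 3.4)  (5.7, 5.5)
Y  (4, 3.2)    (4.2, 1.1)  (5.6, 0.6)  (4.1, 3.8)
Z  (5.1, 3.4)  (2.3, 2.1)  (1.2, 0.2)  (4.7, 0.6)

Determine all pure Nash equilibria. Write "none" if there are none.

(W, C2)

(W, C1): Player 1 can switch to X (5.4 → 5.6). Not NE.
(W, C2): Player 1 gets 5.2, best alternative 4.2; Player 2 gets 5.6, best alternative 4.9. No profitable deviation — NE.
(W, C3): Player 1 can switch to Y (4.1 → 5.6). Not NE.
(W, C4): Player 1 can switch to X (4.3 → 5.7). Not NE.
(X, C1): Player 2 can switch to C2 (3.8 → 5.7). Not NE.
(X, C2): Player 1 can switch to W (2.8 → 5.2). Not NE.
(X, C3): Player 1 can switch to W (1.6 → 4.1). Not NE.
(X, C4): Player 2 can switch to C2 (5.5 → 5.7). Not NE.
(Y, C1): Player 1 can switch to W (4 → 5.4). Not NE.
(Y, C2): Player 1 can switch to W (4.2 → 5.2). Not NE.
(Y, C3): Player 2 can switch to C1 (0.6 → 3.2). Not NE.
(The remaining 5 profiles each have a profitable deviation by the same check.)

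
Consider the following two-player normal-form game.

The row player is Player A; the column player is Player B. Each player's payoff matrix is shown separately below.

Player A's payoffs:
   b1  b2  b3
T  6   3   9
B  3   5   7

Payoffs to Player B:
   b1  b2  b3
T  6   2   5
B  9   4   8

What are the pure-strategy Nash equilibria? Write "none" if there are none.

(T, b1)

Player A against b1: payoffs 6, 3 → best response T.
Player A against b2: payoffs 3, 5 → best response B.
Player A against b3: payoffs 9, 7 → best response T.
Player B against T: payoffs 6, 2, 5 → best response b1.
Player B against B: payoffs 9, 4, 8 → best response b1.
Mutual best responses: (T, b1).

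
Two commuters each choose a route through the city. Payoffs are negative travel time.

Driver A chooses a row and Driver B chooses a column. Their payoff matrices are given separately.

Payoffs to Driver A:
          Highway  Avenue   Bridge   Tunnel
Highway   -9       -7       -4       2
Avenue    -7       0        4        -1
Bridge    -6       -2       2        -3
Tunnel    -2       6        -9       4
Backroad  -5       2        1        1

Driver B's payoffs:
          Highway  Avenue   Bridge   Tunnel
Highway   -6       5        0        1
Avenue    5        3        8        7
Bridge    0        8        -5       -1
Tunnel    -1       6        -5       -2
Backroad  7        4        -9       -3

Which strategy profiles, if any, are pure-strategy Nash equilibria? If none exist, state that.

(Highway, Highway): Driver A can switch to Avenue (-9 → -7). Not NE.
(Highway, Avenue): Driver A can switch to Avenue (-7 → 0). Not NE.
(Highway, Bridge): Driver A can switch to Avenue (-4 → 4). Not NE.
(Highway, Tunnel): Driver A can switch to Tunnel (2 → 4). Not NE.
(Avenue, Highway): Driver A can switch to Bridge (-7 → -6). Not NE.
(Avenue, Avenue): Driver A can switch to Tunnel (0 → 6). Not NE.
(Avenue, Bridge): Driver A gets 4, best alternative 2; Driver B gets 8, best alternative 7. No profitable deviation — NE.
(Avenue, Tunnel): Driver A can switch to Highway (-1 → 2). Not NE.
(Bridge, Highway): Driver A can switch to Tunnel (-6 → -2). Not NE.
(Tunnel, Avenue): Driver A gets 6, best alternative 2; Driver B gets 6, best alternative -1. No profitable deviation — NE.
(The remaining 10 profiles each have a profitable deviation by the same check.)

Pure-strategy Nash equilibria: (Avenue, Bridge); (Tunnel, Avenue)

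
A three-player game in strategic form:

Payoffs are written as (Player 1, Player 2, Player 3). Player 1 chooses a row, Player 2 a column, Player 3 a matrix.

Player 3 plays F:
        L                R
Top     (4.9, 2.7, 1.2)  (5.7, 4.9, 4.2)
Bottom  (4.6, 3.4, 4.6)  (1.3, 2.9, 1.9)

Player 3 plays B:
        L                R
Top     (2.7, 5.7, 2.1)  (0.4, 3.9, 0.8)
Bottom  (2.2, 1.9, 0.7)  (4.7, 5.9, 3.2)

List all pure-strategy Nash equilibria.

Check each profile: it is a Nash equilibrium iff no player can strictly gain by switching unilaterally.
(Top, L, F): Player 2 can switch to R (2.7 → 4.9). Not NE.
(Top, L, B): Player 1 gets 2.7, best alternative 2.2; Player 2 gets 5.7, best alternative 3.9; Player 3 gets 2.1, best alternative 1.2. No profitable deviation — NE.
(Top, R, F): Player 1 gets 5.7, best alternative 1.3; Player 2 gets 4.9, best alternative 2.7; Player 3 gets 4.2, best alternative 0.8. No profitable deviation — NE.
(Top, R, B): Player 1 can switch to Bottom (0.4 → 4.7). Not NE.
(Bottom, L, F): Player 1 can switch to Top (4.6 → 4.9). Not NE.
(Bottom, L, B): Player 1 can switch to Top (2.2 → 2.7). Not NE.
(Bottom, R, F): Player 1 can switch to Top (1.3 → 5.7). Not NE.
(Bottom, R, B): Player 1 gets 4.7, best alternative 0.4; Player 2 gets 5.9, best alternative 1.9; Player 3 gets 3.2, best alternative 1.9. No profitable deviation — NE.

The pure Nash equilibria are (Top, L, B) and (Top, R, F) and (Bottom, R, B).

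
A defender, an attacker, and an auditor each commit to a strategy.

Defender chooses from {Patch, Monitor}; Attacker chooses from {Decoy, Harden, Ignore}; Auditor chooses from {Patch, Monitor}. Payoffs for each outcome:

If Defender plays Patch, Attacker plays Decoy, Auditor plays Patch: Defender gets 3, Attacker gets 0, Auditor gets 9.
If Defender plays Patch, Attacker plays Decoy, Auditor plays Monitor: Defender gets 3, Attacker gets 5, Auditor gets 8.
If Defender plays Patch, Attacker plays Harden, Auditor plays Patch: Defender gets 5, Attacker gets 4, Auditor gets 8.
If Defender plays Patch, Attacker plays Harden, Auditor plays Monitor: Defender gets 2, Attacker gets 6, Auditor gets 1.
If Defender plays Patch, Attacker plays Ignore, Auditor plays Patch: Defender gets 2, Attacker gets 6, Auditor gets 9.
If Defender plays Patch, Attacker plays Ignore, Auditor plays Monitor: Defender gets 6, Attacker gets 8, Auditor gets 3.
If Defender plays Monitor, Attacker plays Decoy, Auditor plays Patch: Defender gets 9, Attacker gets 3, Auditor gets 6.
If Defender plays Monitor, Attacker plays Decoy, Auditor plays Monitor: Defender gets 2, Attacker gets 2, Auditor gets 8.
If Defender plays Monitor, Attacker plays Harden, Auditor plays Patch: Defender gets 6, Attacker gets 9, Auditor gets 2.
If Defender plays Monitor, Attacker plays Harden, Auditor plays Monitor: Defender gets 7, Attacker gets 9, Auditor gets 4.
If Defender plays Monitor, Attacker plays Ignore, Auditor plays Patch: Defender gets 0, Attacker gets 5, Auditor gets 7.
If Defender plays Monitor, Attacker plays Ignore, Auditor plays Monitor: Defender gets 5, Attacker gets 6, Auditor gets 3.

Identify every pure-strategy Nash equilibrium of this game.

Pure-strategy Nash equilibria: (Patch, Ignore, Patch); (Monitor, Harden, Monitor)

Defender against (Decoy, Patch): payoffs 3, 9 → best response Monitor.
Defender against (Decoy, Monitor): payoffs 3, 2 → best response Patch.
Defender against (Harden, Patch): payoffs 5, 6 → best response Monitor.
Defender against (Harden, Monitor): payoffs 2, 7 → best response Monitor.
Defender against (Ignore, Patch): payoffs 2, 0 → best response Patch.
Defender against (Ignore, Monitor): payoffs 6, 5 → best response Patch.
Attacker against (Patch, Patch): payoffs 0, 4, 6 → best response Ignore.
Attacker against (Patch, Monitor): payoffs 5, 6, 8 → best response Ignore.
Attacker against (Monitor, Patch): payoffs 3, 9, 5 → best response Harden.
Attacker against (Monitor, Monitor): payoffs 2, 9, 6 → best response Harden.
Auditor against (Patch, Decoy): payoffs 9, 8 → best response Patch.
Auditor against (Patch, Harden): payoffs 8, 1 → best response Patch.
Auditor against (Patch, Ignore): payoffs 9, 3 → best response Patch.
Auditor against (Monitor, Decoy): payoffs 6, 8 → best response Monitor.
Auditor against (Monitor, Harden): payoffs 2, 4 → best response Monitor.
Auditor against (Monitor, Ignore): payoffs 7, 3 → best response Patch.
Mutual best responses: (Patch, Ignore, Patch); (Monitor, Harden, Monitor).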